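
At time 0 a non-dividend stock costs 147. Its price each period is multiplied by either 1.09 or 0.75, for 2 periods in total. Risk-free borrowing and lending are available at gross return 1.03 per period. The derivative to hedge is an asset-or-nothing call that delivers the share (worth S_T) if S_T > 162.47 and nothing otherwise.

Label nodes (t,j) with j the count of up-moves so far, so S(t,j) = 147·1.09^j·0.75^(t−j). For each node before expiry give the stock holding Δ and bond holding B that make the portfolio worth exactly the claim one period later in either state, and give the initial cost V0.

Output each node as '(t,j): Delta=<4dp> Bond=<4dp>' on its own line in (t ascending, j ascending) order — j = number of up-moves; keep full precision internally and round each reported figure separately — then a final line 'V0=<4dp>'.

(0,0): Delta=2.7939 Bond=-299.0593
(1,0): Delta=0.0000 Bond=0.0000
(1,1): Delta=3.2059 Bond=-374.0378
V0=111.6488

Risk-neutral probability p* = (R−d)/(u−d) = (1.03−0.75)/(1.09−0.75) = 0.8235.
Terminal values V(2,·): V(2,0)=0.0000, V(2,1)=0.0000, V(2,2)=174.6507
(1,0): S=110.2500. Δ = (V_up−V_dn)/(S_up−S_dn) = (0.0000−0.0000)/(120.1725−82.6875) = 0.0000. V = [p*·0.0000 + (1−p*)·0.0000]/1.03 = 0.0000. B = V − Δ·S = 0.0000.
(1,1): S=160.2300. Δ = (V_up−V_dn)/(S_up−S_dn) = (174.6507−0.0000)/(174.6507−120.1725) = 3.2059. V = [p*·174.6507 + (1−p*)·0.0000]/1.03 = 139.6408. B = V − Δ·S = -374.0378.
(0,0): S=147.0000. Δ = (V_up−V_dn)/(S_up−S_dn) = (139.6408−0.0000)/(160.2300−110.2500) = 2.7939. V = [p*·139.6408 + (1−p*)·0.0000]/1.03 = 111.6488. B = V − Δ·S = -299.0593.
Root portfolio cost Δ·147+B reproduces V0=111.6488.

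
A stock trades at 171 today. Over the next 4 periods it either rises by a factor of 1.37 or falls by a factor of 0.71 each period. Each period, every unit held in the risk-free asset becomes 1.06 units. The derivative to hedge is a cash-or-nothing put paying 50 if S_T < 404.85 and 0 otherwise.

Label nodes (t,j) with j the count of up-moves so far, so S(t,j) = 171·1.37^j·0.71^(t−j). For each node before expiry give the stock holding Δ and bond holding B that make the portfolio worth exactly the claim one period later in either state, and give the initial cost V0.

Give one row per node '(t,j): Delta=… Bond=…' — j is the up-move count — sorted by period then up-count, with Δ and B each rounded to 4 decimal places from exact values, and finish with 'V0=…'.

(0,0): Delta=-0.0555 Bond=45.9585
(1,0): Delta=0.0000 Bond=41.9810
(1,1): Delta=-0.0809 Bond=54.6813
(2,0): Delta=0.0000 Bond=44.4998
(2,1): Delta=0.0000 Bond=44.4998
(2,2): Delta=-0.1181 Bond=69.8860
(3,0): Delta=0.0000 Bond=47.1698
(3,1): Delta=0.0000 Bond=47.1698
(3,2): Delta=0.0000 Bond=47.1698
(3,3): Delta=-0.1723 Bond=97.9131
V0=36.4725

Under the risk-neutral measure, an up-move has probability p* = (R−d)/(u−d) = 0.5303 and values discount at R = 1.06.
Terminal values V(4,·): V(4,0)=50.0000, V(4,1)=50.0000, V(4,2)=50.0000, V(4,3)=50.0000, V(4,4)=0.0000
Node (3,0) S=61.2028: V=(p*·50.0000+(1−p*)·50.0000)/1.06=47.1698; Δ=(50.0000−50.0000)/(83.8478−43.4540)=0.0000; B=V−Δ·S=47.1698
Node (3,1) S=118.0955: V=(p*·50.0000+(1−p*)·50.0000)/1.06=47.1698; Δ=(50.0000−50.0000)/(161.7908−83.8478)=0.0000; B=V−Δ·S=47.1698
Node (3,2) S=227.8744: V=(p*·50.0000+(1−p*)·50.0000)/1.06=47.1698; Δ=(50.0000−50.0000)/(312.1880−161.7908)=0.0000; B=V−Δ·S=47.1698
Node (3,3) S=439.7014: V=(p*·0.0000+(1−p*)·50.0000)/1.06=22.1555; Δ=(0.0000−50.0000)/(602.3909−312.1880)=-0.1723; B=V−Δ·S=97.9131
Node (2,0) S=86.2011: V=(p*·47.1698+(1−p*)·47.1698)/1.06=44.4998; Δ=(47.1698−47.1698)/(118.0955−61.2028)=0.0000; B=V−Δ·S=44.4998
Node (2,1) S=166.3317: V=(p*·47.1698+(1−p*)·47.1698)/1.06=44.4998; Δ=(47.1698−47.1698)/(227.8744−118.0955)=0.0000; B=V−Δ·S=44.4998
Node (2,2) S=320.9499: V=(p*·22.1555+(1−p*)·47.1698)/1.06=31.9855; Δ=(22.1555−47.1698)/(439.7014−227.8744)=-0.1181; B=V−Δ·S=69.8860
Node (1,0) S=121.4100: V=(p*·44.4998+(1−p*)·44.4998)/1.06=41.9810; Δ=(44.4998−44.4998)/(166.3317−86.2011)=0.0000; B=V−Δ·S=41.9810
Node (1,1) S=234.2700: V=(p*·31.9855+(1−p*)·44.4998)/1.06=35.7202; Δ=(31.9855−44.4998)/(320.9499−166.3317)=-0.0809; B=V−Δ·S=54.6813
Node (0,0) S=171.0000: V=(p*·35.7202+(1−p*)·41.9810)/1.06=36.4725; Δ=(35.7202−41.9810)/(234.2700−121.4100)=-0.0555; B=V−Δ·S=45.9585
Self-financing check: at every node Δ·S+B equals the discounted successor values.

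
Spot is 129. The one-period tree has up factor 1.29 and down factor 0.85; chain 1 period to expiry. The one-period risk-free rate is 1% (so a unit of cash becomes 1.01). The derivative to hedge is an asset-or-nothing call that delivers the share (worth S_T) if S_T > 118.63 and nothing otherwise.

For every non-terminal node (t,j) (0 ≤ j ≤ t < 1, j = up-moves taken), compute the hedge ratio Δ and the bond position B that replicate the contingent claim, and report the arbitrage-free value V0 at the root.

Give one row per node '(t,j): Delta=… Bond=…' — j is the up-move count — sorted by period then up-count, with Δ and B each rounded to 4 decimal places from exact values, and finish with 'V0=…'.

(0,0): Delta=2.9318 Bond=-318.2910
V0=59.9136

The replicating-portfolio and risk-neutral prices coincide; use p* = (1.01−0.85)/(1.29−0.85) = 0.3636 for the latter.
Terminal values V(1,·): V(1,0)=0.0000, V(1,1)=166.4100
  t=0,j=0: stock 129.0000 → up 166.4100 (V=166.4100), down 109.6500 (V=0.0000). Price 59.9136; hedge Δ=2.9318, bond B=-318.2910.
Root portfolio cost Δ·129+B reproduces V0=59.9136.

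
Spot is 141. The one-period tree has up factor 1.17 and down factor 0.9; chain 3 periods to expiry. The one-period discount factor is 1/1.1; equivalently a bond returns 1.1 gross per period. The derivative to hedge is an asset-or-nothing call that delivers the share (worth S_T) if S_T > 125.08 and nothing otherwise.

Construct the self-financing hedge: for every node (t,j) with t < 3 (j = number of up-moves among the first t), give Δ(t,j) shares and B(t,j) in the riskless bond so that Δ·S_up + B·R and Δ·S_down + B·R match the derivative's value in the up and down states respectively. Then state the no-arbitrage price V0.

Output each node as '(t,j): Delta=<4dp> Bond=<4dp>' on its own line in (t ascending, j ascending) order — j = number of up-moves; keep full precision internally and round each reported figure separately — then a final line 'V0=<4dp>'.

(0,0): Delta=1.1500 Bond=-22.4936
(1,0): Delta=1.7071 Bond=-95.4372
(1,1): Delta=1.0000 Bond=0.0000
(2,0): Delta=4.3333 Bond=-404.9264
(2,1): Delta=1.0000 Bond=0.0000
(2,2): Delta=1.0000 Bond=0.0000
V0=139.6542

Under the risk-neutral measure, an up-move has probability p* = (R−d)/(u−d) = 0.7407 and values discount at R = 1.1.
Payoff layer (t=3): V(3,0)=0.0000, V(3,1)=133.6257, V(3,2)=173.7134, V(3,3)=225.8274
Node (2,0) S=114.2100: V=(p*·133.6257+(1−p*)·0.0000)/1.1=89.9836; Δ=(133.6257−0.0000)/(133.6257−102.7890)=4.3333; B=V−Δ·S=-404.9264
Node (2,1) S=148.4730: V=(p*·173.7134+(1−p*)·133.6257)/1.1=148.4730; Δ=(173.7134−133.6257)/(173.7134−133.6257)=1.0000; B=V−Δ·S=0.0000
Node (2,2) S=193.0149: V=(p*·225.8274+(1−p*)·173.7134)/1.1=193.0149; Δ=(225.8274−173.7134)/(225.8274−173.7134)=1.0000; B=V−Δ·S=0.0000
Node (1,0) S=126.9000: V=(p*·148.4730+(1−p*)·89.9836)/1.1=121.1901; Δ=(148.4730−89.9836)/(148.4730−114.2100)=1.7071; B=V−Δ·S=-95.4372
Node (1,1) S=164.9700: V=(p*·193.0149+(1−p*)·148.4730)/1.1=164.9700; Δ=(193.0149−148.4730)/(193.0149−148.4730)=1.0000; B=V−Δ·S=0.0000
Node (0,0) S=141.0000: V=(p*·164.9700+(1−p*)·121.1901)/1.1=139.6542; Δ=(164.9700−121.1901)/(164.9700−126.9000)=1.1500; B=V−Δ·S=-22.4936
Check: Δ(0,0)·S0 + B(0,0) = 139.6542 = V0.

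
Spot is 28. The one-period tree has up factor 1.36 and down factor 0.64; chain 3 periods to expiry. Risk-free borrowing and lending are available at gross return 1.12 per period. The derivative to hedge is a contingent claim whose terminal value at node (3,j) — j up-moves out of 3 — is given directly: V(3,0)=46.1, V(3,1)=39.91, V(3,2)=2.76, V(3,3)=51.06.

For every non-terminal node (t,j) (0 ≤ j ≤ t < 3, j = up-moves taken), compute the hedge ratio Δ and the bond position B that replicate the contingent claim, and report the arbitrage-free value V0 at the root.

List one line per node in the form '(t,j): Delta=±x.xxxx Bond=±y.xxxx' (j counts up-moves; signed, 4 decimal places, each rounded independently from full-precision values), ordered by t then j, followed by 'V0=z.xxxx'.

The replicating-portfolio and risk-neutral prices coincide; use p* = (1.12−0.64)/(1.36−0.64) = 0.6667 for the latter.
At expiry t=3: V(3,0)=46.1000, V(3,1)=39.9100, V(3,2)=2.7600, V(3,3)=51.0600
(2,0): S=11.4688. Δ = (V_up−V_dn)/(S_up−S_dn) = (39.9100−46.1000)/(15.5976−7.3400) = -0.7496. V = [p*·39.9100 + (1−p*)·46.1000]/1.12 = 37.4762. B = V − Δ·S = 46.0734.
(2,1): S=24.3712. Δ = (V_up−V_dn)/(S_up−S_dn) = (2.7600−39.9100)/(33.1448−15.5976) = -2.1171. V = [p*·2.7600 + (1−p*)·39.9100]/1.12 = 13.5208. B = V − Δ·S = 65.1181.
(2,2): S=51.7888. Δ = (V_up−V_dn)/(S_up−S_dn) = (51.0600−2.7600)/(70.4328−33.1448) = 1.2953. V = [p*·51.0600 + (1−p*)·2.7600]/1.12 = 31.2143. B = V − Δ·S = -35.8690.
(1,0): S=17.9200. Δ = (V_up−V_dn)/(S_up−S_dn) = (13.5208−37.4762)/(24.3712−11.4688) = -1.8567. V = [p*·13.5208 + (1−p*)·37.4762]/1.12 = 19.2017. B = V − Δ·S = 52.4731.
(1,1): S=38.0800. Δ = (V_up−V_dn)/(S_up−S_dn) = (31.2143−13.5208)/(51.7888−24.3712) = 0.6453. V = [p*·31.2143 + (1−p*)·13.5208]/1.12 = 22.6040. B = V − Δ·S = -1.9702.
(0,0): S=28.0000. Δ = (V_up−V_dn)/(S_up−S_dn) = (22.6040−19.2017)/(38.0800−17.9200) = 0.1688. V = [p*·22.6040 + (1−p*)·19.2017]/1.12 = 19.1696. B = V − Δ·S = 14.4442.
Each (Δ,B) replicates both successor values, so the strategy is self-financing and V0 is arbitrage-free.

(0,0): Delta=0.1688 Bond=14.4442
(1,0): Delta=-1.8567 Bond=52.4731
(1,1): Delta=0.6453 Bond=-1.9702
(2,0): Delta=-0.7496 Bond=46.0734
(2,1): Delta=-2.1171 Bond=65.1181
(2,2): Delta=1.2953 Bond=-35.8690
V0=19.1696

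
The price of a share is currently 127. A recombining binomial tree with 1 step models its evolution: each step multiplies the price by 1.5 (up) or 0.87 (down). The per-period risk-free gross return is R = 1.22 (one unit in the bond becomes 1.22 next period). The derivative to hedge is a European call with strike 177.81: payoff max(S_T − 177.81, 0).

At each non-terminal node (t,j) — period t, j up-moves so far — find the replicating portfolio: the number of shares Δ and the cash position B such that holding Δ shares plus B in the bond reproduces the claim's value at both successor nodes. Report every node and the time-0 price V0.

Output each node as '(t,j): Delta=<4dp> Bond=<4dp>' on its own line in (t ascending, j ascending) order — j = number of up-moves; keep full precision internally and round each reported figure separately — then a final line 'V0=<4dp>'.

(0,0): Delta=0.1586 Bond=-14.3642
V0=5.7787

The replicating-portfolio and risk-neutral prices coincide; use p* = (1.22−0.87)/(1.5−0.87) = 0.5556 for the latter.
At expiry t=1: V(1,0)=0.0000, V(1,1)=12.6900
(0,0): S=127.0000. Δ = (V_up−V_dn)/(S_up−S_dn) = (12.6900−0.0000)/(190.5000−110.4900) = 0.1586. V = [p*·12.6900 + (1−p*)·0.0000]/1.22 = 5.7787. B = V − Δ·S = -14.3642.
Root portfolio cost Δ·127+B reproduces V0=5.7787.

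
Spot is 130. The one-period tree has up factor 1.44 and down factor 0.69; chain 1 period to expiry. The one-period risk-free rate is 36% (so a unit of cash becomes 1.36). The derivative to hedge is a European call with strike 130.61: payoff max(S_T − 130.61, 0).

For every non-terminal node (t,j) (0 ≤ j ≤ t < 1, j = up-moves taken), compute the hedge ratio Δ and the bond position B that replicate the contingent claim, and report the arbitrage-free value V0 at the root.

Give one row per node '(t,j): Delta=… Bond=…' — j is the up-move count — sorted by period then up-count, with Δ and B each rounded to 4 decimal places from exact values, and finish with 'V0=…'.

Since d<R<u, set p* = (R−d)/(u−d) = 0.8933; price each node as the discounted p*-expectation of its children.
Payoff layer (t=1): V(1,0)=0.0000, V(1,1)=56.5900
Node (0,0) S=130.0000: V=(p*·56.5900+(1−p*)·0.0000)/1.36=37.1719; Δ=(56.5900−0.0000)/(187.2000−89.7000)=0.5804; B=V−Δ·S=-38.2815
Each (Δ,B) replicates both successor values, so the strategy is self-financing and V0 is arbitrage-free.

(0,0): Delta=0.5804 Bond=-38.2815
V0=37.1719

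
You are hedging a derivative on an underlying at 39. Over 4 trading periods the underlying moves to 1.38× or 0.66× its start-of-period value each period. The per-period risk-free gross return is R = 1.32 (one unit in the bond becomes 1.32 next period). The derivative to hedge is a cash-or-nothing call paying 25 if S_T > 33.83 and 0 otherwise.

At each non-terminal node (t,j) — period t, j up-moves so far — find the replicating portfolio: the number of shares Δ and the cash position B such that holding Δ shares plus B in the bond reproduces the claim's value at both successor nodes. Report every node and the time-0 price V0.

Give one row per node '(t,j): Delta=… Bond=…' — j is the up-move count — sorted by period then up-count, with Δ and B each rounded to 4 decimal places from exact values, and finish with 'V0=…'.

(0,0): Delta=0.0813 Bond=4.7571
(1,0): Delta=0.6505 Bond=-8.3724
(1,1): Delta=0.0566 Bond=7.6113
(2,0): Delta=0.0000 Bond=0.0000
(2,1): Delta=0.6788 Bond=-12.0563
(2,2): Delta=0.0295 Bond=12.0563
(3,0): Delta=0.0000 Bond=0.0000
(3,1): Delta=0.0000 Bond=0.0000
(3,2): Delta=0.7083 Bond=-17.3611
(3,3): Delta=0.0000 Bond=18.9394
V0=7.9285

Since d<R<u, set p* = (R−d)/(u−d) = 0.9167; price each node as the discounted p*-expectation of its children.
Payoff layer (t=4): V(4,0)=0.0000, V(4,1)=0.0000, V(4,2)=0.0000, V(4,3)=25.0000, V(4,4)=25.0000
(3,0): S=11.2123. Δ = (V_up−V_dn)/(S_up−S_dn) = (0.0000−0.0000)/(15.4730−7.4001) = 0.0000. V = [p*·0.0000 + (1−p*)·0.0000]/1.32 = 0.0000. B = V − Δ·S = 0.0000.
(3,1): S=23.4440. Δ = (V_up−V_dn)/(S_up−S_dn) = (0.0000−0.0000)/(32.3527−15.4730) = 0.0000. V = [p*·0.0000 + (1−p*)·0.0000]/1.32 = 0.0000. B = V − Δ·S = 0.0000.
(3,2): S=49.0193. Δ = (V_up−V_dn)/(S_up−S_dn) = (25.0000−0.0000)/(67.6466−32.3527) = 0.7083. V = [p*·25.0000 + (1−p*)·0.0000]/1.32 = 17.3611. B = V − Δ·S = -17.3611.
(3,3): S=102.4948. Δ = (V_up−V_dn)/(S_up−S_dn) = (25.0000−25.0000)/(141.4428−67.6466) = 0.0000. V = [p*·25.0000 + (1−p*)·25.0000]/1.32 = 18.9394. B = V − Δ·S = 18.9394.
(2,0): S=16.9884. Δ = (V_up−V_dn)/(S_up−S_dn) = (0.0000−0.0000)/(23.4440−11.2123) = 0.0000. V = [p*·0.0000 + (1−p*)·0.0000]/1.32 = 0.0000. B = V − Δ·S = 0.0000.
(2,1): S=35.5212. Δ = (V_up−V_dn)/(S_up−S_dn) = (17.3611−0.0000)/(49.0193−23.4440) = 0.6788. V = [p*·17.3611 + (1−p*)·0.0000]/1.32 = 12.0563. B = V − Δ·S = -12.0563.
(2,2): S=74.2716. Δ = (V_up−V_dn)/(S_up−S_dn) = (18.9394−17.3611)/(102.4948−49.0193) = 0.0295. V = [p*·18.9394 + (1−p*)·17.3611]/1.32 = 14.2484. B = V − Δ·S = 12.0563.
(1,0): S=25.7400. Δ = (V_up−V_dn)/(S_up−S_dn) = (12.0563−0.0000)/(35.5212−16.9884) = 0.6505. V = [p*·12.0563 + (1−p*)·0.0000]/1.32 = 8.3724. B = V − Δ·S = -8.3724.
(1,1): S=53.8200. Δ = (V_up−V_dn)/(S_up−S_dn) = (14.2484−12.0563)/(74.2716−35.5212) = 0.0566. V = [p*·14.2484 + (1−p*)·12.0563]/1.32 = 10.6558. B = V − Δ·S = 7.6113.
(0,0): S=39.0000. Δ = (V_up−V_dn)/(S_up−S_dn) = (10.6558−8.3724)/(53.8200−25.7400) = 0.0813. V = [p*·10.6558 + (1−p*)·8.3724]/1.32 = 7.9285. B = V − Δ·S = 4.7571.
The time-0 hedge costs 7.9285, which is the no-arbitrage price.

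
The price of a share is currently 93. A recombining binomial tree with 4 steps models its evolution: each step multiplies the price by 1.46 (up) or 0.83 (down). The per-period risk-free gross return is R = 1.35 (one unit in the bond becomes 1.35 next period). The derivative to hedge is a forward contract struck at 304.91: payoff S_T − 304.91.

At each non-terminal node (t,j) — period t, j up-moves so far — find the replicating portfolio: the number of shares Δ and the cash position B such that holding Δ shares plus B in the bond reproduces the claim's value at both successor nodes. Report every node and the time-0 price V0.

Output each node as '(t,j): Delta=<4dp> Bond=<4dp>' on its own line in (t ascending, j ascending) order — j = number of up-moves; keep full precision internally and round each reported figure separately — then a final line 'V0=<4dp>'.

(0,0): Delta=1.0000 Bond=-91.7987
(1,0): Delta=1.0000 Bond=-123.9283
(1,1): Delta=1.0000 Bond=-123.9283
(2,0): Delta=1.0000 Bond=-167.3032
(2,1): Delta=1.0000 Bond=-167.3032
(2,2): Delta=1.0000 Bond=-167.3032
(3,0): Delta=1.0000 Bond=-225.8593
(3,1): Delta=1.0000 Bond=-225.8593
(3,2): Delta=1.0000 Bond=-225.8593
(3,3): Delta=1.0000 Bond=-225.8593
V0=1.2013

Since d<R<u, set p* = (R−d)/(u−d) = 0.8254; price each node as the discounted p*-expectation of its children.
Terminal payoffs: V(4,0)=-260.7738, V(4,1)=-227.2728, V(4,2)=-168.3433, V(4,3)=-64.6842, V(4,4)=117.6558
  t=3,j=0: stock 53.1762 → up 77.6372 (V=-227.2728), down 44.1362 (V=-260.7738). Price -172.6831; hedge Δ=1.0000, bond B=-225.8593.
  t=3,j=1: stock 93.5388 → up 136.5667 (V=-168.3433), down 77.6372 (V=-227.2728). Price -132.3204; hedge Δ=1.0000, bond B=-225.8593.
  t=3,j=2: stock 164.5382 → up 240.2258 (V=-64.6842), down 136.5667 (V=-168.3433). Price -61.3211; hedge Δ=1.0000, bond B=-225.8593.
  t=3,j=3: stock 289.4286 → up 422.5658 (V=117.6558), down 240.2258 (V=-64.6842). Price 63.5694; hedge Δ=1.0000, bond B=-225.8593.
  t=2,j=0: stock 64.0677 → up 93.5388 (V=-132.3204), down 53.1762 (V=-172.6831). Price -103.2355; hedge Δ=1.0000, bond B=-167.3032.
  t=2,j=1: stock 112.6974 → up 164.5382 (V=-61.3211), down 93.5388 (V=-132.3204). Price -54.6058; hedge Δ=1.0000, bond B=-167.3032.
  t=2,j=2: stock 198.2388 → up 289.4286 (V=63.5694), down 164.5382 (V=-61.3211). Price 30.9356; hedge Δ=1.0000, bond B=-167.3032.
  t=1,j=0: stock 77.1900 → up 112.6974 (V=-54.6058), down 64.0677 (V=-103.2355). Price -46.7383; hedge Δ=1.0000, bond B=-123.9283.
  t=1,j=1: stock 135.7800 → up 198.2388 (V=30.9356), down 112.6974 (V=-54.6058). Price 11.8517; hedge Δ=1.0000, bond B=-123.9283.
  t=0,j=0: stock 93.0000 → up 135.7800 (V=11.8517), down 77.1900 (V=-46.7383). Price 1.2013; hedge Δ=1.0000, bond B=-91.7987.
Self-financing check: at every node Δ·S+B equals the discounted successor values.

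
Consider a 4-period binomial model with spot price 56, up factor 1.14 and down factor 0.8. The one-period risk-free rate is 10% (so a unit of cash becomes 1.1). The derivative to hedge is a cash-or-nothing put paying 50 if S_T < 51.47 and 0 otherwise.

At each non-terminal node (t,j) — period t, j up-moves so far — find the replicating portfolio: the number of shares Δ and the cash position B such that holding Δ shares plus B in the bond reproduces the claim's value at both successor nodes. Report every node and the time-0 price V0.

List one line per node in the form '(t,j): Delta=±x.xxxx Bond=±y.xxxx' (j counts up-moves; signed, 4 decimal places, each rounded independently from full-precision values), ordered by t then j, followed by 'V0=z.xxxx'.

(0,0): Delta=-0.5421 Bond=32.7707
(1,0): Delta=-2.1121 Bond=106.3815
(1,1): Delta=-0.3952 Bond=26.6699
(2,0): Delta=0.0000 Bond=41.3223
(2,1): Delta=-2.3097 Bond=127.1126
(2,2): Delta=-0.2161 Bond=16.3002
(3,0): Delta=0.0000 Bond=45.4545
(3,1): Delta=0.0000 Bond=45.4545
(3,2): Delta=-2.5258 Bond=152.4064
(3,3): Delta=0.0000 Bond=0.0000
V0=2.4108

Risk-neutral probability p* = (R−d)/(u−d) = (1.1−0.8)/(1.14−0.8) = 0.8824.
Terminal payoffs: V(4,0)=50.0000, V(4,1)=50.0000, V(4,2)=50.0000, V(4,3)=0.0000, V(4,4)=0.0000
  t=3,j=0: stock 28.6720 → up 32.6861 (V=50.0000), down 22.9376 (V=50.0000). Price 45.4545; hedge Δ=0.0000, bond B=45.4545.
  t=3,j=1: stock 40.8576 → up 46.5777 (V=50.0000), down 32.6861 (V=50.0000). Price 45.4545; hedge Δ=0.0000, bond B=45.4545.
  t=3,j=2: stock 58.2221 → up 66.3732 (V=0.0000), down 46.5777 (V=50.0000). Price 5.3476; hedge Δ=-2.5258, bond B=152.4064.
  t=3,j=3: stock 82.9665 → up 94.5818 (V=0.0000), down 66.3732 (V=0.0000). Price 0.0000; hedge Δ=0.0000, bond B=0.0000.
  t=2,j=0: stock 35.8400 → up 40.8576 (V=45.4545), down 28.6720 (V=45.4545). Price 41.3223; hedge Δ=0.0000, bond B=41.3223.
  t=2,j=1: stock 51.0720 → up 58.2221 (V=5.3476), down 40.8576 (V=45.4545). Price 9.1510; hedge Δ=-2.3097, bond B=127.1126.
  t=2,j=2: stock 72.7776 → up 82.9665 (V=0.0000), down 58.2221 (V=5.3476). Price 0.5719; hedge Δ=-0.2161, bond B=16.3002.
  t=1,j=0: stock 44.8000 → up 51.0720 (V=9.1510), down 35.8400 (V=41.3223). Price 11.7598; hedge Δ=-2.1121, bond B=106.3815.
  t=1,j=1: stock 63.8400 → up 72.7776 (V=0.5719), down 51.0720 (V=9.1510). Price 1.4375; hedge Δ=-0.3952, bond B=26.6699.
  t=0,j=0: stock 56.0000 → up 63.8400 (V=1.4375), down 44.8000 (V=11.7598). Price 2.4108; hedge Δ=-0.5421, bond B=32.7707.
Root portfolio cost Δ·56+B reproduces V0=2.4108.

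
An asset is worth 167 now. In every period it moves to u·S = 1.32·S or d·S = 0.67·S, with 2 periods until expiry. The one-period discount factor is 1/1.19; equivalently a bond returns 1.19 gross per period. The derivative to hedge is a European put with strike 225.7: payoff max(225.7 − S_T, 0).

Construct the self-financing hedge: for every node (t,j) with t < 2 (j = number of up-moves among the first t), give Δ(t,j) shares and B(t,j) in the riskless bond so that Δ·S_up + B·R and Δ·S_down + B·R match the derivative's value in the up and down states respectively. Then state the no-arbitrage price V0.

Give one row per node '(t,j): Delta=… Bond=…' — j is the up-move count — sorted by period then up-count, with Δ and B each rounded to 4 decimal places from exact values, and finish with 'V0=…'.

The replicating-portfolio and risk-neutral prices coincide; use p* = (1.19−0.67)/(1.32−0.67) = 0.8000 for the latter.
Terminal values V(2,·): V(2,0)=150.7337, V(2,1)=78.0052, V(2,2)=0.0000
  t=1,j=0: stock 111.8900 → up 147.6948 (V=78.0052), down 74.9663 (V=150.7337). Price 77.7739; hedge Δ=-1.0000, bond B=189.6639.
  t=1,j=1: stock 220.4400 → up 290.9808 (V=0.0000), down 147.6948 (V=78.0052). Price 13.1101; hedge Δ=-0.5444, bond B=133.1181.
  t=0,j=0: stock 167.0000 → up 220.4400 (V=13.1101), down 111.8900 (V=77.7739). Price 21.8848; hedge Δ=-0.5957, bond B=121.3675.
Self-financing check: at every node Δ·S+B equals the discounted successor values.

(0,0): Delta=-0.5957 Bond=121.3675
(1,0): Delta=-1.0000 Bond=189.6639
(1,1): Delta=-0.5444 Bond=133.1181
V0=21.8848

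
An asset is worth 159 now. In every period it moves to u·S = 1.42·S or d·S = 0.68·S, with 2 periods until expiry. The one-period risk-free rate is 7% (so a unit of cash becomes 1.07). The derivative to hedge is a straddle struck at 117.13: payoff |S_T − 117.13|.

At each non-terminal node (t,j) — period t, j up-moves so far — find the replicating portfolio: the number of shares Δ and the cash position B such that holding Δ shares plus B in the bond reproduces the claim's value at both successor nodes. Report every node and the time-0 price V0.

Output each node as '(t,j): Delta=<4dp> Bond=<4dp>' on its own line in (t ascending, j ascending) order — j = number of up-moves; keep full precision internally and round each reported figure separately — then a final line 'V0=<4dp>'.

Risk-neutral probability p* = (R−d)/(u−d) = (1.07−0.68)/(1.42−0.68) = 0.5270.
Terminal payoffs: V(2,0)=43.6084, V(2,1)=36.4004, V(2,2)=203.4776
  t=1,j=0: stock 108.1200 → up 153.5304 (V=36.4004), down 73.5216 (V=43.6084). Price 37.2052; hedge Δ=-0.0901, bond B=46.9458.
  t=1,j=1: stock 225.7800 → up 320.6076 (V=203.4776), down 153.5304 (V=36.4004). Price 116.3127; hedge Δ=1.0000, bond B=-109.4673.
  t=0,j=0: stock 159.0000 → up 225.7800 (V=116.3127), down 108.1200 (V=37.2052). Price 73.7355; hedge Δ=0.6723, bond B=-33.1665.
The time-0 hedge costs 73.7355, which is the no-arbitrage price.

(0,0): Delta=0.6723 Bond=-33.1665
(1,0): Delta=-0.0901 Bond=46.9458
(1,1): Delta=1.0000 Bond=-109.4673
V0=73.7355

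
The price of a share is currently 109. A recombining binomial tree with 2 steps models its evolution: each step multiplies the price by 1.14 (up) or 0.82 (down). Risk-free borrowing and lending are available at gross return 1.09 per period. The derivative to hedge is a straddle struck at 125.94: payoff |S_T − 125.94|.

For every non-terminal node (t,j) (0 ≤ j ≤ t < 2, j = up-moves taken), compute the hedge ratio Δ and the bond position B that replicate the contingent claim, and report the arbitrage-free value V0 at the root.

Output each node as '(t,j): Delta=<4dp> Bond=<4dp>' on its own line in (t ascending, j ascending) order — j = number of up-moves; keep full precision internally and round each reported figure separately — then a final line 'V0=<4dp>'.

Under the risk-neutral measure, an up-move has probability p* = (R−d)/(u−d) = 0.8438 and values discount at R = 1.09.
Payoff layer (t=2): V(2,0)=52.6484, V(2,1)=24.0468, V(2,2)=15.7164
  t=1,j=0: stock 89.3800 → up 101.8932 (V=24.0468), down 73.2916 (V=52.6484). Price 26.1613; hedge Δ=-1.0000, bond B=115.5413.
  t=1,j=1: stock 124.2600 → up 141.6564 (V=15.7164), down 101.8932 (V=24.0468). Price 15.6129; hedge Δ=-0.2095, bond B=41.6454.
  t=0,j=0: stock 109.0000 → up 124.2600 (V=15.6129), down 89.3800 (V=26.1613). Price 15.8358; hedge Δ=-0.3024, bond B=48.7996.
Check: Δ(0,0)·S0 + B(0,0) = 15.8358 = V0.

(0,0): Delta=-0.3024 Bond=48.7996
(1,0): Delta=-1.0000 Bond=115.5413
(1,1): Delta=-0.2095 Bond=41.6454
V0=15.8358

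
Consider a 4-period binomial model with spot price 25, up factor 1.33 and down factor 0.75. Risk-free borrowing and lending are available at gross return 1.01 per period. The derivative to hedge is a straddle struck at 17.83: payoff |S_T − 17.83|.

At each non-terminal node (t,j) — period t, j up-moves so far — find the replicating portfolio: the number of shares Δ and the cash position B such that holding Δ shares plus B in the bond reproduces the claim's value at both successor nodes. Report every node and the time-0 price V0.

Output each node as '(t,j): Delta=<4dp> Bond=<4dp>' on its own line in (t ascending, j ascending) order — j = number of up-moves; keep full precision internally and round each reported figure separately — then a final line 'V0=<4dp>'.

(0,0): Delta=0.6541 Bond=-4.5184
(1,0): Delta=0.3252 Bond=1.6029
(1,1): Delta=0.8823 Bond=-12.1531
(2,0): Delta=-0.2332 Bond=9.4719
(2,1): Delta=0.7128 Bond=-8.0463
(2,2): Delta=1.0000 Bond=-17.4787
(3,0): Delta=-1.0000 Bond=17.6535
(3,1): Delta=0.2989 Bond=-0.3864
(3,2): Delta=1.0000 Bond=-17.6535
(3,3): Delta=1.0000 Bond=-17.6535
V0=11.8332

Risk-neutral probability p* = (R−d)/(u−d) = (1.01−0.75)/(1.33−0.75) = 0.4483.
Payoff layer (t=4): V(4,0)=9.9198, V(4,1)=3.8027, V(4,2)=7.0452, V(4,3)=26.2819, V(4,4)=60.3952
Node (3,0) S=10.5469: V=(p*·3.8027+(1−p*)·9.9198)/1.01=7.1066; Δ=(3.8027−9.9198)/(14.0273−7.9102)=-1.0000; B=V−Δ·S=17.6535
Node (3,1) S=18.7031: V=(p*·7.0452+(1−p*)·3.8027)/1.01=5.2041; Δ=(7.0452−3.8027)/(24.8752−14.0273)=0.2989; B=V−Δ·S=-0.3864
Node (3,2) S=33.1669: V=(p*·26.2819+(1−p*)·7.0452)/1.01=15.5134; Δ=(26.2819−7.0452)/(44.1119−24.8752)=1.0000; B=V−Δ·S=-17.6535
Node (3,3) S=58.8159: V=(p*·60.3952+(1−p*)·26.2819)/1.01=41.1625; Δ=(60.3952−26.2819)/(78.2252−44.1119)=1.0000; B=V−Δ·S=-17.6535
Node (2,0) S=14.0625: V=(p*·5.2041+(1−p*)·7.1066)/1.01=6.1919; Δ=(5.2041−7.1066)/(18.7031−10.5469)=-0.2332; B=V−Δ·S=9.4719
Node (2,1) S=24.9375: V=(p*·15.5134+(1−p*)·5.2041)/1.01=9.7283; Δ=(15.5134−5.2041)/(33.1669−18.7031)=0.7128; B=V−Δ·S=-8.0463
Node (2,2) S=44.2225: V=(p*·41.1625+(1−p*)·15.5134)/1.01=26.7438; Δ=(41.1625−15.5134)/(58.8159−33.1669)=1.0000; B=V−Δ·S=-17.4787
Node (1,0) S=18.7500: V=(p*·9.7283+(1−p*)·6.1919)/1.01=7.7001; Δ=(9.7283−6.1919)/(24.9375−14.0625)=0.3252; B=V−Δ·S=1.6029
Node (1,1) S=33.2500: V=(p*·26.7438+(1−p*)·9.7283)/1.01=17.1841; Δ=(26.7438−9.7283)/(44.2225−24.9375)=0.8823; B=V−Δ·S=-12.1531
Node (0,0) S=25.0000: V=(p*·17.1841+(1−p*)·7.7001)/1.01=11.8332; Δ=(17.1841−7.7001)/(33.2500−18.7500)=0.6541; B=V−Δ·S=-4.5184
Each (Δ,B) replicates both successor values, so the strategy is self-financing and V0 is arbitrage-free.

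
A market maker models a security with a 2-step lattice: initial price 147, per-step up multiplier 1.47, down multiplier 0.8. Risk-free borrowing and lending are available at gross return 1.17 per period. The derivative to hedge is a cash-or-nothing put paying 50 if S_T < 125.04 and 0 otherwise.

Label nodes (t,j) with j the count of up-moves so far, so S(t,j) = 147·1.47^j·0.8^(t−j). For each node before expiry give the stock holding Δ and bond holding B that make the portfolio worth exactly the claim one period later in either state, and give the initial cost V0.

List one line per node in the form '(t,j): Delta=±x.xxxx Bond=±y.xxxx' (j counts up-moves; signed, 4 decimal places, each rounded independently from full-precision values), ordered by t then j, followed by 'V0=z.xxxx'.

(0,0): Delta=-0.1943 Bond=35.8829
(1,0): Delta=-0.6346 Bond=93.7620
(1,1): Delta=0.0000 Bond=0.0000
V0=7.3230

The replicating-portfolio and risk-neutral prices coincide; use p* = (1.17−0.8)/(1.47−0.8) = 0.5522 for the latter.
Terminal payoffs: V(2,0)=50.0000, V(2,1)=0.0000, V(2,2)=0.0000
  t=1,j=0: stock 117.6000 → up 172.8720 (V=0.0000), down 94.0800 (V=50.0000). Price 19.1351; hedge Δ=-0.6346, bond B=93.7620.
  t=1,j=1: stock 216.0900 → up 317.6523 (V=0.0000), down 172.8720 (V=0.0000). Price 0.0000; hedge Δ=0.0000, bond B=0.0000.
  t=0,j=0: stock 147.0000 → up 216.0900 (V=0.0000), down 117.6000 (V=19.1351). Price 7.3230; hedge Δ=-0.1943, bond B=35.8829.
Each (Δ,B) replicates both successor values, so the strategy is self-financing and V0 is arbitrage-free.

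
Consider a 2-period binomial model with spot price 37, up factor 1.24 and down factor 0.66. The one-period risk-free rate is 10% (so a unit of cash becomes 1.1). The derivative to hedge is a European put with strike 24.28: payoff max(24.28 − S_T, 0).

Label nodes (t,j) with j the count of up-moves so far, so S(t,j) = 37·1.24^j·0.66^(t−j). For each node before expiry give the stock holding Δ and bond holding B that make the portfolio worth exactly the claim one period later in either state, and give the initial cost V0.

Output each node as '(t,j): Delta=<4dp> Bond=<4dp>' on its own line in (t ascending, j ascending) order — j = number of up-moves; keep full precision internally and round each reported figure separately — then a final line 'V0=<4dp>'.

The replicating-portfolio and risk-neutral prices coincide; use p* = (1.1−0.66)/(1.24−0.66) = 0.7586 for the latter.
At expiry t=2: V(2,0)=8.1628, V(2,1)=0.0000, V(2,2)=0.0000
  t=1,j=0: stock 24.4200 → up 30.2808 (V=0.0000), down 16.1172 (V=8.1628). Price 1.7912; hedge Δ=-0.5763, bond B=15.8650.
  t=1,j=1: stock 45.8800 → up 56.8912 (V=0.0000), down 30.2808 (V=0.0000). Price 0.0000; hedge Δ=0.0000, bond B=0.0000.
  t=0,j=0: stock 37.0000 → up 45.8800 (V=0.0000), down 24.4200 (V=1.7912). Price 0.3931; hedge Δ=-0.0835, bond B=3.4813.
Each (Δ,B) replicates both successor values, so the strategy is self-financing and V0 is arbitrage-free.

(0,0): Delta=-0.0835 Bond=3.4813
(1,0): Delta=-0.5763 Bond=15.8650
(1,1): Delta=0.0000 Bond=0.0000
V0=0.3931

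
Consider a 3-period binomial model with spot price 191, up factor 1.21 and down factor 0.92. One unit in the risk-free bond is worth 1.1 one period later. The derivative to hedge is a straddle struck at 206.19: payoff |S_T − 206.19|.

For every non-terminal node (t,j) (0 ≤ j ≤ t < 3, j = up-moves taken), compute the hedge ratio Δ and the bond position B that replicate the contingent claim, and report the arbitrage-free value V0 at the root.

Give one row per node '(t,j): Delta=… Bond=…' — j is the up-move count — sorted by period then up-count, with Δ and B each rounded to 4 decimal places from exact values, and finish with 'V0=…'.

The replicating-portfolio and risk-neutral prices coincide; use p* = (1.1−0.92)/(1.21−0.92) = 0.6207 for the latter.
Payoff layer (t=3): V(3,0)=57.4606, V(3,1)=10.5785, V(3,2)=51.0817, V(3,3)=132.1782
Node (2,0) S=161.6624: V=(p*·10.5785+(1−p*)·57.4606)/1.1=25.7831; Δ=(10.5785−57.4606)/(195.6115−148.7294)=-1.0000; B=V−Δ·S=187.4455
Node (2,1) S=212.6212: V=(p*·51.0817+(1−p*)·10.5785)/1.1=32.4713; Δ=(51.0817−10.5785)/(257.2717−195.6115)=0.6569; B=V−Δ·S=-107.1948
Node (2,2) S=279.6431: V=(p*·132.1782+(1−p*)·51.0817)/1.1=92.1976; Δ=(132.1782−51.0817)/(338.3682−257.2717)=1.0000; B=V−Δ·S=-187.4455
Node (1,0) S=175.7200: V=(p*·32.4713+(1−p*)·25.7831)/1.1=27.2130; Δ=(32.4713−25.7831)/(212.6212−161.6624)=0.1312; B=V−Δ·S=4.1503
Node (1,1) S=231.1100: V=(p*·92.1976+(1−p*)·32.4713)/1.1=63.2207; Δ=(92.1976−32.4713)/(279.6431−212.6212)=0.8911; B=V−Δ·S=-142.7323
Node (0,0) S=191.0000: V=(p*·63.2207+(1−p*)·27.2130)/1.1=45.0570; Δ=(63.2207−27.2130)/(231.1100−175.7200)=0.6501; B=V−Δ·S=-79.1075
Each (Δ,B) replicates both successor values, so the strategy is self-financing and V0 is arbitrage-free.

(0,0): Delta=0.6501 Bond=-79.1075
(1,0): Delta=0.1312 Bond=4.1503
(1,1): Delta=0.8911 Bond=-142.7323
(2,0): Delta=-1.0000 Bond=187.4455
(2,1): Delta=0.6569 Bond=-107.1948
(2,2): Delta=1.0000 Bond=-187.4455
V0=45.0570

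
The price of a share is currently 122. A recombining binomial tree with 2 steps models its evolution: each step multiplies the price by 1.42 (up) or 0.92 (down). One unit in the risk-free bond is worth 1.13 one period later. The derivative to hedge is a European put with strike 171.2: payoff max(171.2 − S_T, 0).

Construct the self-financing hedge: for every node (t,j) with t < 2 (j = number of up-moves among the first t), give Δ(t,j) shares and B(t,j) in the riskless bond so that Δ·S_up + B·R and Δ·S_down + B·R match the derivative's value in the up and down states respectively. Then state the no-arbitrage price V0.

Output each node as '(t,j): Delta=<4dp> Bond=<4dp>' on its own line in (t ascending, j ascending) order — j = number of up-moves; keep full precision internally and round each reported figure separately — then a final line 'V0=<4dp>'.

Since d<R<u, set p* = (R−d)/(u−d) = 0.4200; price each node as the discounted p*-expectation of its children.
Payoff layer (t=2): V(2,0)=67.9392, V(2,1)=11.8192, V(2,2)=0.0000
  t=1,j=0: stock 112.2400 → up 159.3808 (V=11.8192), down 103.2608 (V=67.9392). Price 39.2644; hedge Δ=-1.0000, bond B=151.5044.
  t=1,j=1: stock 173.2400 → up 246.0008 (V=0.0000), down 159.3808 (V=11.8192). Price 6.0665; hedge Δ=-0.1364, bond B=29.7049.
  t=0,j=0: stock 122.0000 → up 173.2400 (V=6.0665), down 112.2400 (V=39.2644). Price 22.4082; hedge Δ=-0.5442, bond B=88.8041.
Self-financing check: at every node Δ·S+B equals the discounted successor values.

(0,0): Delta=-0.5442 Bond=88.8041
(1,0): Delta=-1.0000 Bond=151.5044
(1,1): Delta=-0.1364 Bond=29.7049
V0=22.4082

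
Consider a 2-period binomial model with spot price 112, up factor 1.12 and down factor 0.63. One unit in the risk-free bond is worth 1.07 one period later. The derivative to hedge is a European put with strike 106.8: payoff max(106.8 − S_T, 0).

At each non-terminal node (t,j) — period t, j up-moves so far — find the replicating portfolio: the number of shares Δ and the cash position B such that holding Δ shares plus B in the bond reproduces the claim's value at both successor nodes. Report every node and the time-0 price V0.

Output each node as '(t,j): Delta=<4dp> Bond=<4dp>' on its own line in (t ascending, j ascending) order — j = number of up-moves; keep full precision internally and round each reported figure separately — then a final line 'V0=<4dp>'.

The replicating-portfolio and risk-neutral prices coincide; use p* = (1.07−0.63)/(1.12−0.63) = 0.8980 for the latter.
Terminal values V(2,·): V(2,0)=62.3472, V(2,1)=27.7728, V(2,2)=0.0000
(1,0): S=70.5600. Δ = (V_up−V_dn)/(S_up−S_dn) = (27.7728−62.3472)/(79.0272−44.4528) = -1.0000. V = [p*·27.7728 + (1−p*)·62.3472]/1.07 = 29.2531. B = V − Δ·S = 99.8131.
(1,1): S=125.4400. Δ = (V_up−V_dn)/(S_up−S_dn) = (0.0000−27.7728)/(140.4928−79.0272) = -0.4518. V = [p*·0.0000 + (1−p*)·27.7728]/1.07 = 2.6486. B = V − Δ·S = 59.3277.
(0,0): S=112.0000. Δ = (V_up−V_dn)/(S_up−S_dn) = (2.6486−29.2531)/(125.4400−70.5600) = -0.4848. V = [p*·2.6486 + (1−p*)·29.2531]/1.07 = 5.0124. B = V − Δ·S = 59.3074.
Each (Δ,B) replicates both successor values, so the strategy is self-financing and V0 is arbitrage-free.

(0,0): Delta=-0.4848 Bond=59.3074
(1,0): Delta=-1.0000 Bond=99.8131
(1,1): Delta=-0.4518 Bond=59.3277
V0=5.0124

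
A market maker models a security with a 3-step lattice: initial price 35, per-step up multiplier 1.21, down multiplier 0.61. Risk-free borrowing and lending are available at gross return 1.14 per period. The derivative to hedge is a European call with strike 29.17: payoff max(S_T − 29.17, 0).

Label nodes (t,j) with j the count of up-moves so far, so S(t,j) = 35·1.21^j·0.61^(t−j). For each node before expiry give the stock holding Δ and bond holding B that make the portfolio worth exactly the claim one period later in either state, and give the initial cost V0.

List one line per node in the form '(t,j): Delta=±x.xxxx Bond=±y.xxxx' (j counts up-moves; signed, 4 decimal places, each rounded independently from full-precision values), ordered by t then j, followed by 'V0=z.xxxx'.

(0,0): Delta=0.8948 Bond=-15.6582
(1,0): Delta=0.1263 Bond=-1.4432
(1,1): Delta=0.9460 Bond=-20.0174
(2,0): Delta=0.0000 Bond=0.0000
(2,1): Delta=0.1347 Bond=-1.8626
(2,2): Delta=1.0000 Bond=-25.5877
V0=15.6603

Under the risk-neutral measure, an up-move has probability p* = (R−d)/(u−d) = 0.8833 and values discount at R = 1.14.
Payoff layer (t=3): V(3,0)=0.0000, V(3,1)=0.0000, V(3,2)=2.0885, V(3,3)=32.8346
Node (2,0) S=13.0235: V=(p*·0.0000+(1−p*)·0.0000)/1.14=0.0000; Δ=(0.0000−0.0000)/(15.7584−7.9443)=0.0000; B=V−Δ·S=0.0000
Node (2,1) S=25.8335: V=(p*·2.0885+(1−p*)·0.0000)/1.14=1.6183; Δ=(2.0885−0.0000)/(31.2585−15.7584)=0.1347; B=V−Δ·S=-1.8626
Node (2,2) S=51.2435: V=(p*·32.8346+(1−p*)·2.0885)/1.14=25.6558; Δ=(32.8346−2.0885)/(62.0046−31.2585)=1.0000; B=V−Δ·S=-25.5877
Node (1,0) S=21.3500: V=(p*·1.6183+(1−p*)·0.0000)/1.14=1.2540; Δ=(1.6183−0.0000)/(25.8335−13.0235)=0.1263; B=V−Δ·S=-1.4432
Node (1,1) S=42.3500: V=(p*·25.6558+(1−p*)·1.6183)/1.14=20.0451; Δ=(25.6558−1.6183)/(51.2435−25.8335)=0.9460; B=V−Δ·S=-20.0174
Node (0,0) S=35.0000: V=(p*·20.0451+(1−p*)·1.2540)/1.14=15.6603; Δ=(20.0451−1.2540)/(42.3500−21.3500)=0.8948; B=V−Δ·S=-15.6582
Check: Δ(0,0)·S0 + B(0,0) = 15.6603 = V0.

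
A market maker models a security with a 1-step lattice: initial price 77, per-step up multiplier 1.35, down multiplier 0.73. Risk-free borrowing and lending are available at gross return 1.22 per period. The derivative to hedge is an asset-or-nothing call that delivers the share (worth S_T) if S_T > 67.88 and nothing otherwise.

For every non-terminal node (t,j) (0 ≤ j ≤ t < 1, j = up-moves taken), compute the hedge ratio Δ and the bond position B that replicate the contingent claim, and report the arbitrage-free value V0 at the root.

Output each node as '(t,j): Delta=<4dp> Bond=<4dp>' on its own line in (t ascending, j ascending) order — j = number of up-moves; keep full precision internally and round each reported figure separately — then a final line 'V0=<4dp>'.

No-arbitrage ⇒ martingale measure with p* = (R−d)/(u−d) = 0.7903.
Terminal values V(1,·): V(1,0)=0.0000, V(1,1)=103.9500
Node (0,0) S=77.0000: V=(p*·103.9500+(1−p*)·0.0000)/1.22=67.3394; Δ=(103.9500−0.0000)/(103.9500−56.2100)=2.1774; B=V−Δ·S=-100.3219
Check: Δ(0,0)·S0 + B(0,0) = 67.3394 = V0.

(0,0): Delta=2.1774 Bond=-100.3219
V0=67.3394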